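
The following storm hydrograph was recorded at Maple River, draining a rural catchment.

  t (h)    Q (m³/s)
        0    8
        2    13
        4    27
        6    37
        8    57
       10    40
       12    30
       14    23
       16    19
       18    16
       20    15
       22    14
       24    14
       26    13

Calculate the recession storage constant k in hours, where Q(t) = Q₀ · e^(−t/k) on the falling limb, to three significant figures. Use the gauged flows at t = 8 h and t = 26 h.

On the falling limb, Q drops from 57 to 13 m³/s between t = 8 h and t = 26 h (Δt = 18 h).
k = −Δt / ln(Q₂/Q₁) = −18 / ln(13/57) = 12.2 h.

k ≈ 12.2 h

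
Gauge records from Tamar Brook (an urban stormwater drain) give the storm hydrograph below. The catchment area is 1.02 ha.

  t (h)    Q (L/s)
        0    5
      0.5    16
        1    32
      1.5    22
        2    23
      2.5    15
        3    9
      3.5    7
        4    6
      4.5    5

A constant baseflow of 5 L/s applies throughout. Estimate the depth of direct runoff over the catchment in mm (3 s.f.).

d ≈ 15.9 mm

Direct runoff: 0.0, 11.0, 27.0, 17.0, 18.0, 10.0, 4.0, 2.0, 1.0, 0.0 L/s; ΣQ_DR = 90.00 L/s.
V = ΣQ_DR · Δt = 90.00 × 1800 s = 1.620 × 10^5 L.
Over A = 1.02 ha, depth = V / A = 15.9 mm.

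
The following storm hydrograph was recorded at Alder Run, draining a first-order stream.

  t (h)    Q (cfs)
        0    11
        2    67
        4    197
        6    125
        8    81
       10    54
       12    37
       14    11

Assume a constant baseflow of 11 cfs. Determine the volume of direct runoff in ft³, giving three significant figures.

Direct-runoff ordinates (Q − Q_b): 0.0, 56.0, 186.0, 114.0, 70.0, 43.0, 26.0, 0.0 cfs.
ΣQ_DR = 495.0 cfs.
With Δt = 2 h = 7200 s, V = ΣQ_DR · Δt = 495.0 × 7200 = 3.56 × 10^6 ft³.

V ≈ 3.56 × 10^6 ft³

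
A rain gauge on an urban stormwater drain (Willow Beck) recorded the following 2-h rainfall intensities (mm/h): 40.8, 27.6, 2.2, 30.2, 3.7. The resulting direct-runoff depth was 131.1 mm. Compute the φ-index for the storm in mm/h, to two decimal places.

φ ≈ 11.02 mm/h

Only the 3 blocks with intensity above φ contribute runoff: 40.8, 27.6, 30.2 mm/h.
Σ(I−φ)·Δt = d  ⇒  (40.8+27.6+30.2 − 3φ)·2 = 131.1
φ = (98.60 − 131.1/2) / 3 = 11.02 mm/h.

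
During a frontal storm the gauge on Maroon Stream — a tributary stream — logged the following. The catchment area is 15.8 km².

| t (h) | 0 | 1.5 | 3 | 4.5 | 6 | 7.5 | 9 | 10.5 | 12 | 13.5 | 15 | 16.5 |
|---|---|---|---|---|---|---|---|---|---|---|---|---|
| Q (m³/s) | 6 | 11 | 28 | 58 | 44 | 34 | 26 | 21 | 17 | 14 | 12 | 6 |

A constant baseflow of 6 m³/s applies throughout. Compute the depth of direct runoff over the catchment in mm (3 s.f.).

Direct runoff: 0.0, 5.0, 22.0, 52.0, 38.0, 28.0, 20.0, 15.0, 11.0, 8.0, 6.0, 0.0 m³/s; ΣQ_DR = 205.0 m³/s.
V = ΣQ_DR · Δt = 205.0 × 5400 s = 1.107 × 10^6 m³.
Over A = 15.8 km², depth = V / A = 70.1 mm.

d ≈ 70.1 mm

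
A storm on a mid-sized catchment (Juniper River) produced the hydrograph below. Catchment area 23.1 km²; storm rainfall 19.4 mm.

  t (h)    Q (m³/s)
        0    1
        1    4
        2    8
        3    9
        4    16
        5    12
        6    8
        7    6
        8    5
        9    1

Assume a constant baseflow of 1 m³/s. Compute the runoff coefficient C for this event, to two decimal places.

ΣQ_DR = 60.00 m³/s; V = ΣQ_DR·Δt = 2.160 × 10^5 m³.
Runoff depth d = V / A = 9.351 mm.
C = d / P = 9.351 / 19.4 = 0.48.

C ≈ 0.48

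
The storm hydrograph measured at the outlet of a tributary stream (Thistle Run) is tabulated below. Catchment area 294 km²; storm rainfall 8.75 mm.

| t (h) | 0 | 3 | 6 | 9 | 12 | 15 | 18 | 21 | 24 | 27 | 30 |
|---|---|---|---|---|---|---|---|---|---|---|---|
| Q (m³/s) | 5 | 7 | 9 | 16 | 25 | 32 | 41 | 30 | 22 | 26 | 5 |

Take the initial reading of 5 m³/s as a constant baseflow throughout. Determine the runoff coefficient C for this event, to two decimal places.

C ≈ 0.68

ΣQ_DR = 163.0 m³/s; V = ΣQ_DR·Δt = 1.760 × 10^6 m³.
Runoff depth d = V / A = 5.988 mm.
C = d / P = 5.988 / 8.75 = 0.68.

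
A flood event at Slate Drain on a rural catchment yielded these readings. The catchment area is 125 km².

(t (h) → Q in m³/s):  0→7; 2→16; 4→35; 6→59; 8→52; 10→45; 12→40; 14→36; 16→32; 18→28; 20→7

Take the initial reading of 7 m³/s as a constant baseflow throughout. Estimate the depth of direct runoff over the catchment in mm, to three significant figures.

d ≈ 16.1 mm

Direct runoff: 0.0, 9.0, 28.0, 52.0, 45.0, 38.0, 33.0, 29.0, 25.0, 21.0, 0.0 m³/s; ΣQ_DR = 280.0 m³/s.
V = ΣQ_DR · Δt = 280.0 × 7200 s = 2.016 × 10^6 m³.
Over A = 125 km², depth = V / A = 16.1 mm.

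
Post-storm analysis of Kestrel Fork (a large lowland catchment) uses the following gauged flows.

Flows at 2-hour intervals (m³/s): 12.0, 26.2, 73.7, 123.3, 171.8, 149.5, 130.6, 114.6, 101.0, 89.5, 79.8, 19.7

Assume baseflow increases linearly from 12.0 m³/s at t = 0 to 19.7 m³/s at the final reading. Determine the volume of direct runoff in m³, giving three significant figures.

Direct-runoff ordinates (Q − Q_b): 0.00, 13.50, 60.30, 109.20, 157.00, 134.00, 114.40, 97.70, 83.40, 71.20, 60.80, 0.00 m³/s.
ΣQ_DR = 901.5 m³/s.
With Δt = 2 h = 7200 s, V = ΣQ_DR · Δt = 901.5 × 7200 = 6.49 × 10^6 m³.

V ≈ 6.49 × 10^6 m³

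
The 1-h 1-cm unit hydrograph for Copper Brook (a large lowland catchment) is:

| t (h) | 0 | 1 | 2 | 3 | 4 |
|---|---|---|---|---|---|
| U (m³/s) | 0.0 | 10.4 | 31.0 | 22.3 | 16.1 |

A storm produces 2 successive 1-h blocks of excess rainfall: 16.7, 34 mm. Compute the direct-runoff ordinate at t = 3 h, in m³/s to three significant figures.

By discrete convolution, Q_j = Σ (P_i / 10 mm) · U_{j−i}.
At t = 3 h (j=3): Q = (16.7/10)·22.3 + (34/10)·31.0 = 143 m³/s.

Q ≈ 143 m³/s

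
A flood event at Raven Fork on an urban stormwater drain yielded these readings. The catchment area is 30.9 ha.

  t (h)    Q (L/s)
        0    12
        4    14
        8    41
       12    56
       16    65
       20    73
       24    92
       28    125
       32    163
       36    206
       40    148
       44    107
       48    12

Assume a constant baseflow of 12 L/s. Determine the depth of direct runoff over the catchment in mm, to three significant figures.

d ≈ 44.6 mm

Direct runoff: 0.0, 2.0, 29.0, 44.0, 53.0, 61.0, 80.0, 113.0, 151.0, 194.0, 136.0, 95.0, 0.0 L/s; ΣQ_DR = 958.0 L/s.
V = ΣQ_DR · Δt = 958.0 × 14400 s = 1.380 × 10^7 L.
Over A = 30.9 ha, depth = V / A = 44.6 mm.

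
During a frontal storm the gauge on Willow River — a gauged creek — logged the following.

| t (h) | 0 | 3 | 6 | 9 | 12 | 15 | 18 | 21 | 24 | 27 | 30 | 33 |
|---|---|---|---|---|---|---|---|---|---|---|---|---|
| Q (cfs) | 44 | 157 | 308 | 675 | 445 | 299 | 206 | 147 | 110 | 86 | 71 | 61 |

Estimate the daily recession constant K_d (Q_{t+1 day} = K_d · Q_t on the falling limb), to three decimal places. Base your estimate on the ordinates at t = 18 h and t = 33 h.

K_d ≈ 0.143

Between t = 18 h and t = 33 h the flow falls from 206 to 61 cfs over 5×3 h = 15 h.
Per-interval ratio K = (61/206)^(1/5) = 0.7840; K_d = K^(24/3) = 0.143.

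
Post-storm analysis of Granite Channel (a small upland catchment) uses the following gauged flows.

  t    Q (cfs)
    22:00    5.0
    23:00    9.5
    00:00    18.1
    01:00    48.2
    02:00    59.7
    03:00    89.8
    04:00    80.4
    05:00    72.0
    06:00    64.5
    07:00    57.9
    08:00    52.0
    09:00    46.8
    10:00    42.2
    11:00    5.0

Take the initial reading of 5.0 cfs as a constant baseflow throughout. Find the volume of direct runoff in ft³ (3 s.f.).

Direct-runoff ordinates (Q − Q_b): 0.0, 4.5, 13.1, 43.2, 54.7, 84.8, 75.4, 67.0, 59.5, 52.9, 47.0, 41.8, 37.2, 0.0 cfs.
ΣQ_DR = 581.1 cfs.
With Δt = 1 h = 3600 s, V = ΣQ_DR · Δt = 581.1 × 3600 = 2.09 × 10^6 ft³.

V ≈ 2.09 × 10^6 ft³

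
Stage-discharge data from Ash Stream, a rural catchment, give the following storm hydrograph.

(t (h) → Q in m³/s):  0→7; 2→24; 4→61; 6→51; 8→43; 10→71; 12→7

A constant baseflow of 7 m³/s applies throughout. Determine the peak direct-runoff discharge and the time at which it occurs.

Q_p = 64.0 m³/s at t = 10 h

Subtracting baseflow gives direct-runoff ordinates: 0.0, 17.0, 54.0, 44.0, 36.0, 64.0, 0.0 m³/s.
The maximum is 64.0 m³/s, occurring at the reading for t = 10 h.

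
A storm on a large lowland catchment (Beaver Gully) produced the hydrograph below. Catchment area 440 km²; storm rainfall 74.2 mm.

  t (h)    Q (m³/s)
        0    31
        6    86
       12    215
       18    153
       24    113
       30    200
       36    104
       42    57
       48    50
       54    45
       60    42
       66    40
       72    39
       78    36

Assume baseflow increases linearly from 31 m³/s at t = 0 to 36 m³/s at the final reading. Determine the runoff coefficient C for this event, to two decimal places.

C ≈ 0.49

ΣQ_DR = 742.0 m³/s; V = ΣQ_DR·Δt = 1.603 × 10^7 m³.
Runoff depth d = V / A = 36.43 mm.
C = d / P = 36.43 / 74.2 = 0.49.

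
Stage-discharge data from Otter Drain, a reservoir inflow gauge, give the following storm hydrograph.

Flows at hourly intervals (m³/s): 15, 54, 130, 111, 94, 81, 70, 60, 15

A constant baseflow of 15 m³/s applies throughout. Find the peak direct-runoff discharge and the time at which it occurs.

Q_p = 115.0 m³/s at t = 2 h

Subtracting baseflow gives direct-runoff ordinates: 0.0, 39.0, 115.0, 96.0, 79.0, 66.0, 55.0, 45.0, 0.0 m³/s.
The maximum is 115.0 m³/s, occurring at the reading for t = 2 h.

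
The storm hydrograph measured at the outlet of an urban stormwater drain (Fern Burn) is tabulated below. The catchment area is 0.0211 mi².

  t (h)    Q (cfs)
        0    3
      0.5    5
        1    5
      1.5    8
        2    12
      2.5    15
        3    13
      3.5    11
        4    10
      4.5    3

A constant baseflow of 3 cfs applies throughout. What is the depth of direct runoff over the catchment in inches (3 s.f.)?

d ≈ 2.02 in

Direct runoff: 0.0, 2.0, 2.0, 5.0, 9.0, 12.0, 10.0, 8.0, 7.0, 0.0 cfs; ΣQ_DR = 55.00 cfs.
V = ΣQ_DR · Δt = 55.00 × 1800 s = 99000 ft³.
Over A = 0.0211 mi², depth = V / A = 2.02 in.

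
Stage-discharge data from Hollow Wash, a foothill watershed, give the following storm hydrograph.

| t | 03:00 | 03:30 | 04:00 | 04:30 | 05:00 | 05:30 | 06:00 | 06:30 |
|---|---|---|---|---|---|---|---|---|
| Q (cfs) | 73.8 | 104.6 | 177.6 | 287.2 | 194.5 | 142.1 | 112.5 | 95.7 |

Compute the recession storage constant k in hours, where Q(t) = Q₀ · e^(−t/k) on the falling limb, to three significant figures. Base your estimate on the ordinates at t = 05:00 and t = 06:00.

On the falling limb, Q drops from 194.5 to 112.5 cfs between t = 05:00 and t = 06:00 (Δt = 1 h).
k = −Δt / ln(Q₂/Q₁) = −1 / ln(112.5/194.5) = 1.83 h.

k ≈ 1.83 h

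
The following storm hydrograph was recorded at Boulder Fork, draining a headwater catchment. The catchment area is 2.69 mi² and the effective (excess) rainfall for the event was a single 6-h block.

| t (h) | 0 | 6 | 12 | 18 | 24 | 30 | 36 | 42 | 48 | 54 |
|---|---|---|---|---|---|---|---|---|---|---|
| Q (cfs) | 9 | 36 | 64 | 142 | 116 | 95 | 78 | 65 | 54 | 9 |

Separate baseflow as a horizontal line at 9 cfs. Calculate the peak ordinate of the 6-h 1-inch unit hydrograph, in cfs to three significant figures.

Direct runoff: 0.0, 27.0, 55.0, 133.0, 107.0, 86.0, 69.0, 56.0, 45.0, 0.0 cfs; ΣQ_DR = 578.0 cfs, peak = 133.0 cfs.
Runoff depth d = ΣQ_DR·Δt / A = 578.0 × 21600 / (2.69 mi²) = 1.998 in.
The 1-inch UH is the DRH scaled by (1 in)/d, so U_p = 133.0 × 1/1.998 = 66.6 cfs.

U_p ≈ 66.6 cfs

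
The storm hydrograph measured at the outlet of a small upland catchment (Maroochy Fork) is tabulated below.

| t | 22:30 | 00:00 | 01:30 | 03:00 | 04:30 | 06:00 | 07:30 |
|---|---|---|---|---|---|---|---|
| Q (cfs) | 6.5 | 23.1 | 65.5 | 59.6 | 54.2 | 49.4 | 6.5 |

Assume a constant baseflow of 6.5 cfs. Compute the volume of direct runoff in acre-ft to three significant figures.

Direct-runoff ordinates (Q − Q_b): 0.0, 16.6, 59.0, 53.1, 47.7, 42.9, 0.0 cfs.
ΣQ_DR = 219.3 cfs.
With Δt = 1.5 h = 5400 s, V = ΣQ_DR · Δt = 219.3 × 5400 = 1.18 × 10^6 ft³ = 27.2 acre-ft.

V ≈ 27.2 acre-ft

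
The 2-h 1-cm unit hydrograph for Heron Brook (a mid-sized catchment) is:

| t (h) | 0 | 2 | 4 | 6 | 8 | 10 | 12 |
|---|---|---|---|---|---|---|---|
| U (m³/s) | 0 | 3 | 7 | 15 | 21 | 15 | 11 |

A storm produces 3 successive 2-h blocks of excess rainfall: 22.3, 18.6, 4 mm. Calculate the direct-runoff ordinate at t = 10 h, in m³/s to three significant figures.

By discrete convolution, Q_j = Σ (P_i / 10 mm) · U_{j−i}.
At t = 10 h (j=5): Q = (22.3/10)·15 + (18.6/10)·21 + (4/10)·15 = 78.5 m³/s.

Q ≈ 78.5 m³/s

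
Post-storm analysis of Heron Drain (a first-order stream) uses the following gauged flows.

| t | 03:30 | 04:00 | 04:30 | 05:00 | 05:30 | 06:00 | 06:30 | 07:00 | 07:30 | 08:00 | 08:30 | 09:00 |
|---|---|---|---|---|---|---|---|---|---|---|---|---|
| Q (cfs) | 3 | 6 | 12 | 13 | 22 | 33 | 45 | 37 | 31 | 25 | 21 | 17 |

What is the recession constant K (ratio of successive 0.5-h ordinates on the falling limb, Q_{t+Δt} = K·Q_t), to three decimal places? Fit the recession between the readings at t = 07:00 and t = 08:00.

K ≈ 0.822

Using the recession-limb readings at t = 07:00 and t = 08:00: Q falls from 37 to 25 cfs over 2 intervals.
K = (Q₂/Q₁)^(1/2) = (25/37)^(1/2) = 0.822.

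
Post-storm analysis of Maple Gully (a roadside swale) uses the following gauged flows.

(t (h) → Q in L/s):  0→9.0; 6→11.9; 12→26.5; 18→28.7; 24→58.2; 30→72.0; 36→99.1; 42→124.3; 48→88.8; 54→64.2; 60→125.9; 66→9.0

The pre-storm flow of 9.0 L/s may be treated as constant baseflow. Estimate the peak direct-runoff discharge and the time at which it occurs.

Subtracting baseflow gives direct-runoff ordinates: 0.0, 2.9, 17.5, 19.7, 49.2, 63.0, 90.1, 115.3, 79.8, 55.2, 116.9, 0.0 L/s.
The maximum is 116.9 L/s, occurring at the reading for t = 60 h.

Q_p = 116.9 L/s at t = 60 h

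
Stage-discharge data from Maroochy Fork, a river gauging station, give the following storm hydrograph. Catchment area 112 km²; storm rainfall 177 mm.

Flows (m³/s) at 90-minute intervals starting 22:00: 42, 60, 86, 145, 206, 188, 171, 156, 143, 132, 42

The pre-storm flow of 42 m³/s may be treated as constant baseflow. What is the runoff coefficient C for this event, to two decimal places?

ΣQ_DR = 909.0 m³/s; V = ΣQ_DR·Δt = 4.909 × 10^6 m³.
Runoff depth d = V / A = 43.83 mm.
C = d / P = 43.83 / 177 = 0.25.

C ≈ 0.25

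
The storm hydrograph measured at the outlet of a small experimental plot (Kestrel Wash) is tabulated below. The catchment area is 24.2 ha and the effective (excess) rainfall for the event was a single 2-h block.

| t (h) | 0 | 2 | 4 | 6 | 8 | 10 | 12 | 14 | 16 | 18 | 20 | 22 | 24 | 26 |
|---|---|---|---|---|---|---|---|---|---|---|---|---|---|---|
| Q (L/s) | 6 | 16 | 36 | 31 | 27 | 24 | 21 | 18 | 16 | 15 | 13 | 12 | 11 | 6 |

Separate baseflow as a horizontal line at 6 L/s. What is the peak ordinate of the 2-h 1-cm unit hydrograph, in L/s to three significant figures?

U_p ≈ 60.0 L/s

Direct runoff: 0.0, 10.0, 30.0, 25.0, 21.0, 18.0, 15.0, 12.0, 10.0, 9.0, 7.0, 6.0, 5.0, 0.0 L/s; ΣQ_DR = 168.0 L/s, peak = 30.0 L/s.
Runoff depth d = ΣQ_DR·Δt / A = 168.0 × 7200 / (24.2 ha) = 4.998 mm.
The 1-cm UH is the DRH scaled by (10 mm)/d, so U_p = 30.0 × 10/4.998 = 60.0 L/s.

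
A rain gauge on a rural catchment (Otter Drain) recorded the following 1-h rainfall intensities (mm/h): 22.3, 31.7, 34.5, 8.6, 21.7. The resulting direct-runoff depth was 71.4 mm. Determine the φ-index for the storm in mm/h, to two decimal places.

φ ≈ 9.70 mm/h

Only the 4 blocks with intensity above φ contribute runoff: 22.3, 31.7, 34.5, 21.7 mm/h.
Σ(I−φ)·Δt = d  ⇒  (22.3+31.7+34.5+21.7 − 4φ)·1 = 71.4
φ = (110.2 − 71.4/1) / 4 = 9.70 mm/h.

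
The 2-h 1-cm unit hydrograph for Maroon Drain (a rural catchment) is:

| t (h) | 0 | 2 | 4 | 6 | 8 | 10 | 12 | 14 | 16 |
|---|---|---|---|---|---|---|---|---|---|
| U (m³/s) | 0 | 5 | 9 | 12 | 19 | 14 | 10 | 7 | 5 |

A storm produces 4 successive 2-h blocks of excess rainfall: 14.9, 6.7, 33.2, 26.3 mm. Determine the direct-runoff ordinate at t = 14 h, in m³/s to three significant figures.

By discrete convolution, Q_j = Σ (P_i / 10 mm) · U_{j−i}.
At t = 14 h (j=7): Q = (14.9/10)·7 + (6.7/10)·10 + (33.2/10)·14 + (26.3/10)·19 = 114 m³/s.

Q ≈ 114 m³/s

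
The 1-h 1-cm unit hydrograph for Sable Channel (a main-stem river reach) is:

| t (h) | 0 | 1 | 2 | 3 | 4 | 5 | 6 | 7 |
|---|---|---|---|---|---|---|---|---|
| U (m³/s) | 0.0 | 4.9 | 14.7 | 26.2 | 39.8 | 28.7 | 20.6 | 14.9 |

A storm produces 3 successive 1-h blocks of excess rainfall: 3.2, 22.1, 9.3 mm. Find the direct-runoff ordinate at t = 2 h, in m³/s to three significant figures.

By discrete convolution, Q_j = Σ (P_i / 10 mm) · U_{j−i}.
At t = 2 h (j=2): Q = (3.2/10)·14.7 + (22.1/10)·4.9 + (9.3/10)·0.0 = 15.5 m³/s.

Q ≈ 15.5 m³/s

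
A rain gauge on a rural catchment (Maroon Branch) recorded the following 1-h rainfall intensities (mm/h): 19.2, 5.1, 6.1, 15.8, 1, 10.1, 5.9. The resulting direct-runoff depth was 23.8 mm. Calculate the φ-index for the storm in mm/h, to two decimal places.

Only the 3 blocks with intensity above φ contribute runoff: 19.2, 15.8, 10.1 mm/h.
Σ(I−φ)·Δt = d  ⇒  (19.2+15.8+10.1 − 3φ)·1 = 23.8
φ = (45.10 − 23.8/1) / 3 = 7.10 mm/h.

φ ≈ 7.10 mm/h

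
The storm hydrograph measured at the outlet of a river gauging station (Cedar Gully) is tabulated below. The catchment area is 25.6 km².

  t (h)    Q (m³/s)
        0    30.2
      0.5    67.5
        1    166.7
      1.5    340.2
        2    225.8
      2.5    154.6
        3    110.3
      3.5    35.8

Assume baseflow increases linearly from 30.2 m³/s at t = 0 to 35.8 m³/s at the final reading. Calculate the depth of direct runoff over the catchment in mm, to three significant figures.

Direct runoff: 0.00, 36.50, 134.90, 307.60, 192.40, 120.40, 75.30, 0.00 m³/s; ΣQ_DR = 867.1 m³/s.
V = ΣQ_DR · Δt = 867.1 × 1800 s = 1.561 × 10^6 m³.
Over A = 25.6 km², depth = V / A = 61.0 mm.

d ≈ 61.0 mm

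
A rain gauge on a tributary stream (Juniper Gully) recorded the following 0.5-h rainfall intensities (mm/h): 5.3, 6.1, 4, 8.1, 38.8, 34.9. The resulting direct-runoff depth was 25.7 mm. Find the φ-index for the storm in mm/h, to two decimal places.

φ ≈ 11.15 mm/h

Only the 2 blocks with intensity above φ contribute runoff: 38.8, 34.9 mm/h.
Σ(I−φ)·Δt = d  ⇒  (38.8+34.9 − 2φ)·0.5 = 25.7
φ = (73.70 − 25.7/0.5) / 2 = 11.15 mm/h.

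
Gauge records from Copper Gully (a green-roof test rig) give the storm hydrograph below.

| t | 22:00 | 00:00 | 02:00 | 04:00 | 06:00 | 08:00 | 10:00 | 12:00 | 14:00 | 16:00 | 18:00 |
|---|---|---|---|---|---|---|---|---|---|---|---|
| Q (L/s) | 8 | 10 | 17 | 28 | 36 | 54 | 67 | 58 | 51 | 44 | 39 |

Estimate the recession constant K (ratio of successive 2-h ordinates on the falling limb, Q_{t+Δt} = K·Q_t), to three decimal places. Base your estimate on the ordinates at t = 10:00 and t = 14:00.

K ≈ 0.872

Using the recession-limb readings at t = 10:00 and t = 14:00: Q falls from 67 to 51 L/s over 2 intervals.
K = (Q₂/Q₁)^(1/2) = (51/67)^(1/2) = 0.872.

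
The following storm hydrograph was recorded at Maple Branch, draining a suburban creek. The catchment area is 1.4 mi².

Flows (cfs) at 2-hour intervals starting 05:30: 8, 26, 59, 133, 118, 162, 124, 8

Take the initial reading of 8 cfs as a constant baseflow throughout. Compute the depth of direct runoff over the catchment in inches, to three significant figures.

d ≈ 1.27 in

Direct runoff: 0.0, 18.0, 51.0, 125.0, 110.0, 154.0, 116.0, 0.0 cfs; ΣQ_DR = 574.0 cfs.
V = ΣQ_DR · Δt = 574.0 × 7200 s = 4.133 × 10^6 ft³.
Over A = 1.4 mi², depth = V / A = 1.27 in.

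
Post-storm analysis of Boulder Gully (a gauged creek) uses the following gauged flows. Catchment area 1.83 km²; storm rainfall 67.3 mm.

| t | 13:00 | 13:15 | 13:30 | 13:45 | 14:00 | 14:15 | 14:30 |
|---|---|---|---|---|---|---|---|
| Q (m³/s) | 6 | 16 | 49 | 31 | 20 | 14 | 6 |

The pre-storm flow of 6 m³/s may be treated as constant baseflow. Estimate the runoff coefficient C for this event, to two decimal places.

ΣQ_DR = 100.0 m³/s; V = ΣQ_DR·Δt = 90000 m³.
Runoff depth d = V / A = 49.18 mm.
C = d / P = 49.18 / 67.3 = 0.73.

C ≈ 0.73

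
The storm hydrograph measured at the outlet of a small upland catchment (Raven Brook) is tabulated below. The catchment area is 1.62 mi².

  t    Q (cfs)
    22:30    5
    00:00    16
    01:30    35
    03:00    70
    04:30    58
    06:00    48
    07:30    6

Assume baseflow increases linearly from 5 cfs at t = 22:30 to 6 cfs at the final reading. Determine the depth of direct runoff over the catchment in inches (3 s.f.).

Direct runoff: 0.00, 10.83, 29.67, 64.50, 52.33, 42.17, 0.00 cfs; ΣQ_DR = 199.5 cfs.
V = ΣQ_DR · Δt = 199.5 × 5400 s = 1.077 × 10^6 ft³.
Over A = 1.62 mi², depth = V / A = 0.286 in.

d ≈ 0.286 in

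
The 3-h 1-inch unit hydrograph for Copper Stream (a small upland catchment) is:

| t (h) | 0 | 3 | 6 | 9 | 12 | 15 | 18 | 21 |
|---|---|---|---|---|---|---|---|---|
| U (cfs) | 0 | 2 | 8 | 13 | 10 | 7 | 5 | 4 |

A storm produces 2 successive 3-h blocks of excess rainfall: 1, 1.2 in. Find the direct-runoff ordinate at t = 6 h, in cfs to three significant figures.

Q ≈ 10.4 cfs

By discrete convolution, Q_j = Σ (P_i / 1 in) · U_{j−i}.
At t = 6 h (j=2): Q = (1/1)·8 + (1.2/1)·2 = 10.4 cfs.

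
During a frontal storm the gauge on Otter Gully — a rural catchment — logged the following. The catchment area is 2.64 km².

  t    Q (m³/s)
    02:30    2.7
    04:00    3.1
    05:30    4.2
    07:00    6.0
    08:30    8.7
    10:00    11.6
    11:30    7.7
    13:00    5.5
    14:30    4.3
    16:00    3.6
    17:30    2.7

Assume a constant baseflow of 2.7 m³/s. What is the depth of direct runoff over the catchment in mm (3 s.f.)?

d ≈ 62.2 mm

Direct runoff: 0.0, 0.4, 1.5, 3.3, 6.0, 8.9, 5.0, 2.8, 1.6, 0.9, 0.0 m³/s; ΣQ_DR = 30.40 m³/s.
V = ΣQ_DR · Δt = 30.40 × 5400 s = 1.642 × 10^5 m³.
Over A = 2.64 km², depth = V / A = 62.2 mm.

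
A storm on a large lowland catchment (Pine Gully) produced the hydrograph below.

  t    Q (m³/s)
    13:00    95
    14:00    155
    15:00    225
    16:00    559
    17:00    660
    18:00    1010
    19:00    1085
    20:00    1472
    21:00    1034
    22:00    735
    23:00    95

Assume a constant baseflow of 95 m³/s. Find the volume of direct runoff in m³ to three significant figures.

V ≈ 2.19 × 10^7 m³

Direct-runoff ordinates (Q − Q_b): 0.0, 60.0, 130.0, 464.0, 565.0, 915.0, 990.0, 1377.0, 939.0, 640.0, 0.0 m³/s.
ΣQ_DR = 6080 m³/s.
With Δt = 1 h = 3600 s, V = ΣQ_DR · Δt = 6080 × 3600 = 2.19 × 10^7 m³.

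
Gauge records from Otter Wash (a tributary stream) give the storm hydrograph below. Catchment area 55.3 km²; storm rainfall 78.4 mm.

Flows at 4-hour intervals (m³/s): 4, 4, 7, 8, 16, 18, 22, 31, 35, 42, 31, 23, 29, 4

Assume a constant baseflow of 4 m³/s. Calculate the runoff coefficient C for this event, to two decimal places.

C ≈ 0.72

ΣQ_DR = 218.0 m³/s; V = ΣQ_DR·Δt = 3.139 × 10^6 m³.
Runoff depth d = V / A = 56.77 mm.
C = d / P = 56.77 / 78.4 = 0.72.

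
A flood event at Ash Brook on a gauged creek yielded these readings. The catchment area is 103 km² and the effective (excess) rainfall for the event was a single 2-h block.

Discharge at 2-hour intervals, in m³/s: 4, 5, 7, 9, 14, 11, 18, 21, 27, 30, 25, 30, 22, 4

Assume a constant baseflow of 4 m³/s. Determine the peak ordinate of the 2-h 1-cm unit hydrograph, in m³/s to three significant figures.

Direct runoff: 0.0, 1.0, 3.0, 5.0, 10.0, 7.0, 14.0, 17.0, 23.0, 26.0, 21.0, 26.0, 18.0, 0.0 m³/s; ΣQ_DR = 171.0 m³/s, peak = 26.0 m³/s.
Runoff depth d = ΣQ_DR·Δt / A = 171.0 × 7200 / (103 km²) = 11.95 mm.
The 1-cm UH is the DRH scaled by (10 mm)/d, so U_p = 26.0 × 10/11.95 = 21.8 m³/s.

U_p ≈ 21.8 m³/s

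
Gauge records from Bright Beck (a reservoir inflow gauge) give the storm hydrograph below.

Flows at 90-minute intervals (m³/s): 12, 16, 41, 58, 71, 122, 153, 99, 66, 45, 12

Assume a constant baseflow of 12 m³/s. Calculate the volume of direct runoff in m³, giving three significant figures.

Direct-runoff ordinates (Q − Q_b): 0.0, 4.0, 29.0, 46.0, 59.0, 110.0, 141.0, 87.0, 54.0, 33.0, 0.0 m³/s.
ΣQ_DR = 563.0 m³/s.
With Δt = 1.5 h = 5400 s, V = ΣQ_DR · Δt = 563.0 × 5400 = 3.04 × 10^6 m³.

V ≈ 3.04 × 10^6 m³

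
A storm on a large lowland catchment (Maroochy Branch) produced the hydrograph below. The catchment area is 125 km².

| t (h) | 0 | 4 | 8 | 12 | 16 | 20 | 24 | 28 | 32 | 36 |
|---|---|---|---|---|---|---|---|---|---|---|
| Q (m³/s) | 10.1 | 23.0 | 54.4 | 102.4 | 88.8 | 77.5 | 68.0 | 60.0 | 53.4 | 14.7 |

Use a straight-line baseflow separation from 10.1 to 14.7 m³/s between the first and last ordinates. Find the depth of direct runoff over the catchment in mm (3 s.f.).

d ≈ 49.3 mm

Direct runoff: 0.00, 12.39, 43.28, 90.77, 76.66, 64.84, 54.83, 46.32, 39.21, 0.00 m³/s; ΣQ_DR = 428.3 m³/s.
V = ΣQ_DR · Δt = 428.3 × 14400 s = 6.168 × 10^6 m³.
Over A = 125 km², depth = V / A = 49.3 mm.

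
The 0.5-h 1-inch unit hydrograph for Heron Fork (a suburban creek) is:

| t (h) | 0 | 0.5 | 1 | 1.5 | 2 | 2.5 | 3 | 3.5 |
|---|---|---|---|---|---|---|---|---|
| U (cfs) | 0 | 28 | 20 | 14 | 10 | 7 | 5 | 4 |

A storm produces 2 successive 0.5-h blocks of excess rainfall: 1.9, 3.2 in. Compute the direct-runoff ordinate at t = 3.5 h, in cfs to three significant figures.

Q ≈ 23.6 cfs

By discrete convolution, Q_j = Σ (P_i / 1 in) · U_{j−i}.
At t = 3.5 h (j=7): Q = (1.9/1)·4 + (3.2/1)·5 = 23.6 cfs.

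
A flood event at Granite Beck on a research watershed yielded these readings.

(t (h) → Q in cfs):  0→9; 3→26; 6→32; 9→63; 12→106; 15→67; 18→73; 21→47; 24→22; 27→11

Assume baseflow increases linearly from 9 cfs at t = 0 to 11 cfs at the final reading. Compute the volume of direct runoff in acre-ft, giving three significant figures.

V ≈ 88.3 acre-ft

Direct-runoff ordinates (Q − Q_b): 0.00, 16.78, 22.56, 53.33, 96.11, 56.89, 62.67, 36.44, 11.22, 0.00 cfs.
ΣQ_DR = 356.0 cfs.
With Δt = 3 h = 10800 s, V = ΣQ_DR · Δt = 356.0 × 10800 = 3.84 × 10^6 ft³ = 88.3 acre-ft.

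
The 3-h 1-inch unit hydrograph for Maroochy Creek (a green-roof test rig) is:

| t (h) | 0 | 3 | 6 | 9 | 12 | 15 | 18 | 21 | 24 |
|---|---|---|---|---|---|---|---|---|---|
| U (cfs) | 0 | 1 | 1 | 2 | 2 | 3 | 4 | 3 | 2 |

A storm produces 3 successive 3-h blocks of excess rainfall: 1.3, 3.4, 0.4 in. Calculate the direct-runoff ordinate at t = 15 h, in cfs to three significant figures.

By discrete convolution, Q_j = Σ (P_i / 1 in) · U_{j−i}.
At t = 15 h (j=5): Q = (1.3/1)·3 + (3.4/1)·2 + (0.4/1)·2 = 11.5 cfs.

Q ≈ 11.5 cfs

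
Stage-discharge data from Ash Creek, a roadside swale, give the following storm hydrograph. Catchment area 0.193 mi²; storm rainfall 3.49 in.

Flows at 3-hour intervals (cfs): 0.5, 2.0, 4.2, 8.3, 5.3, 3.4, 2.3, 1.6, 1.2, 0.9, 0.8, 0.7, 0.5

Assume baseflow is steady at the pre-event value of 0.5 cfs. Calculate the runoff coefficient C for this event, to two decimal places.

C ≈ 0.17

ΣQ_DR = 25.20 cfs; V = ΣQ_DR·Δt = 2.722 × 10^5 ft³.
Runoff depth d = V / A = 0.6070 in.
C = d / P = 0.6070 / 3.49 = 0.17.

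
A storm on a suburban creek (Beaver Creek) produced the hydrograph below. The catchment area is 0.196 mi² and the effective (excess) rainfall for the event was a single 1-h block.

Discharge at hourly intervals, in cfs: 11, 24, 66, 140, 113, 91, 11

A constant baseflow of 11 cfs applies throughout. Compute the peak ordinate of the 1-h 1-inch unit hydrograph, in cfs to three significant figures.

U_p ≈ 43.1 cfs

Direct runoff: 0.0, 13.0, 55.0, 129.0, 102.0, 80.0, 0.0 cfs; ΣQ_DR = 379.0 cfs, peak = 129.0 cfs.
Runoff depth d = ΣQ_DR·Δt / A = 379.0 × 3600 / (0.196 mi²) = 2.996 in.
The 1-inch UH is the DRH scaled by (1 in)/d, so U_p = 129.0 × 1/2.996 = 43.1 cfs.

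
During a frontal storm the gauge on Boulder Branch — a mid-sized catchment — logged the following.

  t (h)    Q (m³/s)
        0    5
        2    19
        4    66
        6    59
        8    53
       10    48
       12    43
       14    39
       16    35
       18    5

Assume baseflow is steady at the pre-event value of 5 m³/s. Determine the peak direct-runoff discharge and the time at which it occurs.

Subtracting baseflow gives direct-runoff ordinates: 0.0, 14.0, 61.0, 54.0, 48.0, 43.0, 38.0, 34.0, 30.0, 0.0 m³/s.
The maximum is 61.0 m³/s, occurring at the reading for t = 4 h.

Q_p = 61.0 m³/s at t = 4 h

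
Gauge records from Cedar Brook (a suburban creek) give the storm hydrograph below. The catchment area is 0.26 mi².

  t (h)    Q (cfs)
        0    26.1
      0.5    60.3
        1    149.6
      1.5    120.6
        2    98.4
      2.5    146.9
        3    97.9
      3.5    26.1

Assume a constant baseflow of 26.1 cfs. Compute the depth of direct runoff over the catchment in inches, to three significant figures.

d ≈ 1.54 in

Direct runoff: 0.0, 34.2, 123.5, 94.5, 72.3, 120.8, 71.8, 0.0 cfs; ΣQ_DR = 517.1 cfs.
V = ΣQ_DR · Δt = 517.1 × 1800 s = 9.308 × 10^5 ft³.
Over A = 0.26 mi², depth = V / A = 1.54 in.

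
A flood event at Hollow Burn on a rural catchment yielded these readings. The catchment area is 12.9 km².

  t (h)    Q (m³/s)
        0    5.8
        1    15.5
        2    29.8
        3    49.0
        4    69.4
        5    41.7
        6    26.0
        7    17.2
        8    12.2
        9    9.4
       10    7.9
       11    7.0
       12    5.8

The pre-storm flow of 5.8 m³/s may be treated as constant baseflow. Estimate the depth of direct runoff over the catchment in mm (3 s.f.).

Direct runoff: 0.0, 9.7, 24.0, 43.2, 63.6, 35.9, 20.2, 11.4, 6.4, 3.6, 2.1, 1.2, 0.0 m³/s; ΣQ_DR = 221.3 m³/s.
V = ΣQ_DR · Δt = 221.3 × 3600 s = 7.967 × 10^5 m³.
Over A = 12.9 km², depth = V / A = 61.8 mm.

d ≈ 61.8 mm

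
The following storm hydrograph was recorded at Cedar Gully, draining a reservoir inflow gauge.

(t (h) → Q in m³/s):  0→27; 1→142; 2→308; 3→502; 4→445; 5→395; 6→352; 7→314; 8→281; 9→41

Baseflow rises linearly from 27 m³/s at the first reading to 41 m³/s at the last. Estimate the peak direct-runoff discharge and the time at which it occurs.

Q_p = 470.33 m³/s at t = 3 h

Subtracting baseflow gives direct-runoff ordinates: 0.00, 113.44, 277.89, 470.33, 411.78, 360.22, 315.67, 276.11, 241.56, 0.00 m³/s.
The maximum is 470.33 m³/s, occurring at the reading for t = 3 h.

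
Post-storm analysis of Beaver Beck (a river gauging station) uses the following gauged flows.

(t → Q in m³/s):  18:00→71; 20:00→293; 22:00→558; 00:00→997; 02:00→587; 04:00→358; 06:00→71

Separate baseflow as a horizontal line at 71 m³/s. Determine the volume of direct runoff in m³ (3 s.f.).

Direct-runoff ordinates (Q − Q_b): 0.0, 222.0, 487.0, 926.0, 516.0, 287.0, 0.0 m³/s.
ΣQ_DR = 2438 m³/s.
With Δt = 2 h = 7200 s, V = ΣQ_DR · Δt = 2438 × 7200 = 1.76 × 10^7 m³.

V ≈ 1.76 × 10^7 m³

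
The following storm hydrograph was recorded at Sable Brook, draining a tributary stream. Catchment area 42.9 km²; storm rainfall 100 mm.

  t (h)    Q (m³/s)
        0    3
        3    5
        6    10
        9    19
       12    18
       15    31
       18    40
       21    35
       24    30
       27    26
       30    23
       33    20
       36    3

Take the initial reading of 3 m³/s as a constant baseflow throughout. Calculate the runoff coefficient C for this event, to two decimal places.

ΣQ_DR = 224.0 m³/s; V = ΣQ_DR·Δt = 2.419 × 10^6 m³.
Runoff depth d = V / A = 56.39 mm.
C = d / P = 56.39 / 100 = 0.56.

C ≈ 0.56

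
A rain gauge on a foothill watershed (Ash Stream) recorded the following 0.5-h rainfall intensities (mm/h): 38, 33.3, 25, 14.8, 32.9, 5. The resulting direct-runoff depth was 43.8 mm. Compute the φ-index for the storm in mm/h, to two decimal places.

Only the 5 blocks with intensity above φ contribute runoff: 38, 33.3, 25, 14.8, 32.9 mm/h.
Σ(I−φ)·Δt = d  ⇒  (38+33.3+25+14.8+32.9 − 5φ)·0.5 = 43.8
φ = (144.0 − 43.8/0.5) / 5 = 11.28 mm/h.

φ ≈ 11.28 mm/h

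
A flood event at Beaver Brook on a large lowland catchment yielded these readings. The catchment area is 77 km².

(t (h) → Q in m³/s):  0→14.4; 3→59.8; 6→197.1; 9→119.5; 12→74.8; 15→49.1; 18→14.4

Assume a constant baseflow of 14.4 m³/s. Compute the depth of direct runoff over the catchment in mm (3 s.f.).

Direct runoff: 0.0, 45.4, 182.7, 105.1, 60.4, 34.7, 0.0 m³/s; ΣQ_DR = 428.3 m³/s.
V = ΣQ_DR · Δt = 428.3 × 10800 s = 4.626 × 10^6 m³.
Over A = 77 km², depth = V / A = 60.1 mm.

d ≈ 60.1 mm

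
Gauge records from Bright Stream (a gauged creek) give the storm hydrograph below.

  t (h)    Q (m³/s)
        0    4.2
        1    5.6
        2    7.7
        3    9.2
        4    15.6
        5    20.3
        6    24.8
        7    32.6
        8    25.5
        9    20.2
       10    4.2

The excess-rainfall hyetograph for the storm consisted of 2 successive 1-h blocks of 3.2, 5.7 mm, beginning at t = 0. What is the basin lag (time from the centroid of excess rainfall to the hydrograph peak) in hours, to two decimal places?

Centroid of excess rainfall: t_c = Σ P_i·t̄_i / ΣP_i = 1.1404 h (block centres at 0.5, 1.5 h).
Hydrograph peak occurs at t = 7 h, so basin lag t_L = 7 − 1.1404 = 5.86 h.

t_L ≈ 5.86 h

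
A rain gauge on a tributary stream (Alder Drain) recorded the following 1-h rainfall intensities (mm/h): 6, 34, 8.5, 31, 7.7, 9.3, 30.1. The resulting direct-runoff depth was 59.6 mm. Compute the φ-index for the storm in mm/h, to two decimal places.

φ ≈ 11.83 mm/h

Only the 3 blocks with intensity above φ contribute runoff: 34, 31, 30.1 mm/h.
Σ(I−φ)·Δt = d  ⇒  (34+31+30.1 − 3φ)·1 = 59.6
φ = (95.10 − 59.6/1) / 3 = 11.83 mm/h.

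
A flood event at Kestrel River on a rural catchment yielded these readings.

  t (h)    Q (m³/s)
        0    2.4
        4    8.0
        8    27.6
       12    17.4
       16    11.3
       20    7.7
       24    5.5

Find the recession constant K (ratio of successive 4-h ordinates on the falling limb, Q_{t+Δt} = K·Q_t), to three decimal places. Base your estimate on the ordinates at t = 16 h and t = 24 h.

Using the recession-limb readings at t = 16 h and t = 24 h: Q falls from 11.3 to 5.5 m³/s over 2 intervals.
K = (Q₂/Q₁)^(1/2) = (5.5/11.3)^(1/2) = 0.698.

K ≈ 0.698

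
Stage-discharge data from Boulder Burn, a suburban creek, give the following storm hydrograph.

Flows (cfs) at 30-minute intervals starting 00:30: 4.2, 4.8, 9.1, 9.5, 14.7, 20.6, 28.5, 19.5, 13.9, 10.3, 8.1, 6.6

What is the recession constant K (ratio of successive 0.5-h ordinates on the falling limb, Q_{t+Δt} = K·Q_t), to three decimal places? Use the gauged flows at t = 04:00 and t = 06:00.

K ≈ 0.763

Using the recession-limb readings at t = 04:00 and t = 06:00: Q falls from 19.5 to 6.6 cfs over 4 intervals.
K = (Q₂/Q₁)^(1/4) = (6.6/19.5)^(1/4) = 0.763.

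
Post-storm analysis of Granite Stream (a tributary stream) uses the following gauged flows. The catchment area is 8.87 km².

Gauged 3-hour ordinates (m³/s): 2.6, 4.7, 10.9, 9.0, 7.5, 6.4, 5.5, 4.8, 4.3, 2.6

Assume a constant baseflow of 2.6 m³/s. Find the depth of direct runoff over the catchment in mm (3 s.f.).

d ≈ 39.3 mm

Direct runoff: 0.0, 2.1, 8.3, 6.4, 4.9, 3.8, 2.9, 2.2, 1.7, 0.0 m³/s; ΣQ_DR = 32.30 m³/s.
V = ΣQ_DR · Δt = 32.30 × 10800 s = 3.488 × 10^5 m³.
Over A = 8.87 km², depth = V / A = 39.3 mm.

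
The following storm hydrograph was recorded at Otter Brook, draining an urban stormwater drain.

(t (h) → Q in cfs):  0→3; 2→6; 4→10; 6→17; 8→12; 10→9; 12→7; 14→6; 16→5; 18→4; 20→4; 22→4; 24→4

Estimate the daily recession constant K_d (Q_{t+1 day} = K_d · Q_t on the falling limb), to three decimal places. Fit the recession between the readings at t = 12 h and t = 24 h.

Between t = 12 h and t = 24 h the flow falls from 7 to 4 cfs over 6×2 h = 12 h.
Per-interval ratio K = (4/7)^(1/6) = 0.9109; K_d = K^(24/2) = 0.327.

K_d ≈ 0.327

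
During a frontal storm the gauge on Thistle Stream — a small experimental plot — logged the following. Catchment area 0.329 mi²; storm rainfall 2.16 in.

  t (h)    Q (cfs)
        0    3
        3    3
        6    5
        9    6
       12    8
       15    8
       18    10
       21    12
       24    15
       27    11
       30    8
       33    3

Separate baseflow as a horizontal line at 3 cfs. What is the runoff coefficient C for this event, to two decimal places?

C ≈ 0.37

ΣQ_DR = 56.00 cfs; V = ΣQ_DR·Δt = 6.048 × 10^5 ft³.
Runoff depth d = V / A = 0.7913 in.
C = d / P = 0.7913 / 2.16 = 0.37.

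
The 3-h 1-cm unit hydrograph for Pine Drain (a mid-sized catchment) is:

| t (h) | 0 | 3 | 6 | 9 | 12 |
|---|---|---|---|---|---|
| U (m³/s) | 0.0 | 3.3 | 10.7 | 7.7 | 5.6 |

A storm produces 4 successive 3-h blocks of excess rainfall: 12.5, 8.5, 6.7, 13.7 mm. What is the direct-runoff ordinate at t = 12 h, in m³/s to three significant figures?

Q ≈ 25.2 m³/s

By discrete convolution, Q_j = Σ (P_i / 10 mm) · U_{j−i}.
At t = 12 h (j=4): Q = (12.5/10)·5.6 + (8.5/10)·7.7 + (6.7/10)·10.7 + (13.7/10)·3.3 = 25.2 m³/s.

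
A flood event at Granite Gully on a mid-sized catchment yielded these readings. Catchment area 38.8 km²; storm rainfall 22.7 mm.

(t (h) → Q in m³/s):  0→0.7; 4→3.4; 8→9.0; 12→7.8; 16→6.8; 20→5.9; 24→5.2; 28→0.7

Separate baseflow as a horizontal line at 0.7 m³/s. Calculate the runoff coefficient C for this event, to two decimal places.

ΣQ_DR = 33.90 m³/s; V = ΣQ_DR·Δt = 4.882 × 10^5 m³.
Runoff depth d = V / A = 12.58 mm.
C = d / P = 12.58 / 22.7 = 0.55.

C ≈ 0.55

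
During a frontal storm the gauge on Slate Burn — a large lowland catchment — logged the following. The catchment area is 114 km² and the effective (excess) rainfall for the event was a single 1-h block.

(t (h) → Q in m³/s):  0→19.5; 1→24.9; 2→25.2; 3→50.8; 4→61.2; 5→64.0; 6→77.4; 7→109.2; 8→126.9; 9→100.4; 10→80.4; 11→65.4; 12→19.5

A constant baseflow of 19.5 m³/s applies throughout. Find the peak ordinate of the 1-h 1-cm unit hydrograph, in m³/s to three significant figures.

U_p ≈ 59.5 m³/s

Direct runoff: 0.0, 5.4, 5.7, 31.3, 41.7, 44.5, 57.9, 89.7, 107.4, 80.9, 60.9, 45.9, 0.0 m³/s; ΣQ_DR = 571.3 m³/s, peak = 107.4 m³/s.
Runoff depth d = ΣQ_DR·Δt / A = 571.3 × 3600 / (114 km²) = 18.04 mm.
The 1-cm UH is the DRH scaled by (10 mm)/d, so U_p = 107.4 × 10/18.04 = 59.5 m³/s.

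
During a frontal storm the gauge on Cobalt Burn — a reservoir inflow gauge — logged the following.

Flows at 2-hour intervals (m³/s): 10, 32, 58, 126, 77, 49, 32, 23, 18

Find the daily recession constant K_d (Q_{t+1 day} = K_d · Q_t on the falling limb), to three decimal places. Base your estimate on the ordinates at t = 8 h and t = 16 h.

K_d ≈ 0.013

Between t = 8 h and t = 16 h the flow falls from 77 to 18 m³/s over 4×2 h = 8 h.
Per-interval ratio K = (18/77)^(1/4) = 0.6953; K_d = K^(24/2) = 0.013.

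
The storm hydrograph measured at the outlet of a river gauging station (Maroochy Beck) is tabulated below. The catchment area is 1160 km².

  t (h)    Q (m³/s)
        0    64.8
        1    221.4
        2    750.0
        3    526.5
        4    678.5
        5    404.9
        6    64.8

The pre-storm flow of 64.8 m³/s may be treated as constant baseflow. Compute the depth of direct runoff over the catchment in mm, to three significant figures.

Direct runoff: 0.0, 156.6, 685.2, 461.7, 613.7, 340.1, 0.0 m³/s; ΣQ_DR = 2257 m³/s.
V = ΣQ_DR · Δt = 2257 × 3600 s = 8.126 × 10^6 m³.
Over A = 1160 km², depth = V / A = 7.01 mm.

d ≈ 7.01 mm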